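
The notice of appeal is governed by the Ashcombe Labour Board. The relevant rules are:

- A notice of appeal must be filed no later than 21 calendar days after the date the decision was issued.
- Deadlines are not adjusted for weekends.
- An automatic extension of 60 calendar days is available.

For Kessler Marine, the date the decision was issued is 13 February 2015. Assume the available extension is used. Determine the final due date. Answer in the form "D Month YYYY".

5 May 2015

Adding 21 calendar days to 13 February 2015 gives 6 March 2015.
No adjustment is made for weekends or holidays, so 6 March 2015 stands.
With the 60-day extension, 6 March 2015 becomes 5 May 2015.
5 May 2015 falls on a Tuesday. The rules make no weekend/holiday allowance, so it remains 5 May 2015.
So the filing is due 5 May 2015.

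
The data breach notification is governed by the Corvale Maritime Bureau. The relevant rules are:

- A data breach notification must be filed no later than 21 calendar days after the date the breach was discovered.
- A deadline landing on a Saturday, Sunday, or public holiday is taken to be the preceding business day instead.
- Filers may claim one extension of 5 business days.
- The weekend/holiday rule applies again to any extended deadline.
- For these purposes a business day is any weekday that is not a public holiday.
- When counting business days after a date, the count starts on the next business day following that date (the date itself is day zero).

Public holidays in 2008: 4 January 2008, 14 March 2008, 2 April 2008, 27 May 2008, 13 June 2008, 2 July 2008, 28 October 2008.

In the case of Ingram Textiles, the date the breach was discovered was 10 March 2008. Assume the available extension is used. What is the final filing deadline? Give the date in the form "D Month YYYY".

8 April 2008

21 calendar days after 10 March 2008 is 31 March 2008.
31 March 2008 is a Monday and not a listed holiday, so it stands.
Applying the 5-business-day extension: 5 business days after 31 March 2008 is 8 April 2008.
8 April 2008 is a Tuesday and not a listed holiday, so it stands.
The final due date is 8 April 2008.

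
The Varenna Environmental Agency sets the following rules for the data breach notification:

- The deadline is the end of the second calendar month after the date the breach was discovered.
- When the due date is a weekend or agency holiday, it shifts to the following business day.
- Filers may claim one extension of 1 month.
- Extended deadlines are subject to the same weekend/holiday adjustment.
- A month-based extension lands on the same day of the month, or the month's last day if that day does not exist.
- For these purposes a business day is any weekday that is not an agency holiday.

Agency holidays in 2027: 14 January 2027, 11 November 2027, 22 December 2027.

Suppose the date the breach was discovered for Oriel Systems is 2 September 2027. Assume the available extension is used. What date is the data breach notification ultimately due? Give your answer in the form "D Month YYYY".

30 December 2027

2 months after 2 September 2027 is November 2027; that month ends on 30 November 2027.
30 November 2027 (Tuesday) is already a business day.
The 1 month extension carries 30 November 2027 to 30 December 2027.
30 December 2027 is a Thursday and not a listed holiday, so it stands.
Deadline: 30 December 2027.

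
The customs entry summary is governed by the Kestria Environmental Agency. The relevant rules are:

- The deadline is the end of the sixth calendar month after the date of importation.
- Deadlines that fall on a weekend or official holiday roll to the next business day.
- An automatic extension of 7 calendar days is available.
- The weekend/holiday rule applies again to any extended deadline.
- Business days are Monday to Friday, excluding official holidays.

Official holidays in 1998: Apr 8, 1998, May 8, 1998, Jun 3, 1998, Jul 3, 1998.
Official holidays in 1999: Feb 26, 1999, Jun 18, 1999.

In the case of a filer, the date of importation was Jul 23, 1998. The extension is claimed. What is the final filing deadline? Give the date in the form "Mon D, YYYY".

Feb 8, 1999

6 months after Jul 23, 1998 falls in January 1999; the last day of that month is Jan 31, 1999.
Because Jan 31, 1999 is a Sunday, the deadline becomes Feb 1, 1999 (Monday).
The 7-calendar-day extension moves the deadline from Feb 1, 1999 to Feb 8, 1999.
Feb 8, 1999 is a Monday and not a listed holiday, so it stands.
The final due date is Feb 8, 1999.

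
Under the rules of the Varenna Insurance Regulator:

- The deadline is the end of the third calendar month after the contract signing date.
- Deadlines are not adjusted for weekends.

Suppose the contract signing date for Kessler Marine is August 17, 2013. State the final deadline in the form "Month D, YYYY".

November 30, 2013

3 months after August 17, 2013 is November 2013; that month ends on November 30, 2013.
November 30, 2013 falls on a Saturday. The rules make no weekend/holiday allowance, so it remains November 30, 2013.
Final deadline: November 30, 2013.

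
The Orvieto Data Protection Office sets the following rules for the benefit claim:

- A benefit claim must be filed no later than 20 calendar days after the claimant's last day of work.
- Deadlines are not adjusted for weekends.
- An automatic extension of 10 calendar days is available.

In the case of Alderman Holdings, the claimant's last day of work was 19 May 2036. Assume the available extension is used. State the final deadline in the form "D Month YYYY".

Trigger date 19 May 2036 + 20 calendar days = 8 June 2036.
8 June 2036 is a Sunday; no weekend or holiday adjustment applies.
Add the 10 calendar-day extension to 8 June 2036: 18 June 2036.
No adjustment is made for weekends or holidays, so 18 June 2036 stands.
The final due date is 18 June 2036.

18 June 2036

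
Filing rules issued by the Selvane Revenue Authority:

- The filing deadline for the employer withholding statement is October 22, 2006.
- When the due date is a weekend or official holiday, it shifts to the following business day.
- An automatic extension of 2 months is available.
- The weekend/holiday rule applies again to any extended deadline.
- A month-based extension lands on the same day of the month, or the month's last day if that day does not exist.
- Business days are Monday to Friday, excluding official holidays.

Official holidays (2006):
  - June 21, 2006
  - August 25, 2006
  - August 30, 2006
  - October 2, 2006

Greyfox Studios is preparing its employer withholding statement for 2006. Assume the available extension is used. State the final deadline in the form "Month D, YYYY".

December 25, 2006

Start from the fixed due date, October 22, 2006.
Because October 22, 2006 is a Sunday, the deadline becomes October 23, 2006 (Monday).
Applying the 2 months extension: 2 months after October 23, 2006 is December 23, 2006.
Because December 23, 2006 is a Saturday, the deadline becomes December 25, 2006 (Monday).
Final deadline: December 25, 2006.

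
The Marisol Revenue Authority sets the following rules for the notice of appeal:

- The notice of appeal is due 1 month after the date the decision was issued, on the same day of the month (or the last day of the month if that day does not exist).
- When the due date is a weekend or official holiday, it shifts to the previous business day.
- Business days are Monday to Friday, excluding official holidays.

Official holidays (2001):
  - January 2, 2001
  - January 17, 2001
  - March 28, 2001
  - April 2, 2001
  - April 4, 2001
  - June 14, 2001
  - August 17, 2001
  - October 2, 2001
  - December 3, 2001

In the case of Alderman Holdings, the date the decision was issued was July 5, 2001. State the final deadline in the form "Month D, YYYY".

Moving 1 month forward from July 5, 2001 on the corresponding day gives August 5, 2001.
August 5, 2001 is a Sunday, so it moves to the preceding business day, August 3, 2001 (Friday).
Final deadline: August 3, 2001.

August 3, 2001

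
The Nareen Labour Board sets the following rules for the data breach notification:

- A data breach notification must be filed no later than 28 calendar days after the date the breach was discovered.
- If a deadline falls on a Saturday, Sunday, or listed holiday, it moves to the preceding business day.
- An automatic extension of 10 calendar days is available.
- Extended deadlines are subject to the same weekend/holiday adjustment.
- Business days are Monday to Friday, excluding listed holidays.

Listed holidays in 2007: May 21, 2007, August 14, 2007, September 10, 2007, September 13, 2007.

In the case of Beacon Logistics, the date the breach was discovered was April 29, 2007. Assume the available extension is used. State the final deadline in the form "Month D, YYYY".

June 4, 2007

28 calendar days after April 29, 2007 is May 27, 2007.
May 27, 2007 is a Sunday; the preceding business day is May 25, 2007 (Friday).
Applying the 10-calendar-day extension: May 25, 2007 + 10 days = June 4, 2007.
Since June 4, 2007 is a Monday and not a holiday, the date is unchanged.
So the filing is due June 4, 2007.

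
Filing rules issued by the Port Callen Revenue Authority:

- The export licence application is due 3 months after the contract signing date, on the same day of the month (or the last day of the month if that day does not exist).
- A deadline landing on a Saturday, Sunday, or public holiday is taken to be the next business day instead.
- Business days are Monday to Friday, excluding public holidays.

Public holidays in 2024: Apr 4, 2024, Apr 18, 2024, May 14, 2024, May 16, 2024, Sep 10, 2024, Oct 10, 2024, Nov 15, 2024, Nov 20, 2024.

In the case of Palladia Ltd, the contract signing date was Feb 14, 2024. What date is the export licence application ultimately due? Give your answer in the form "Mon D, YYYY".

3 months from Feb 14, 2024 is May 14, 2024.
May 14, 2024 is a listed holiday; the next business day is May 15, 2024 (Wednesday).
The final due date is May 15, 2024.

May 15, 2024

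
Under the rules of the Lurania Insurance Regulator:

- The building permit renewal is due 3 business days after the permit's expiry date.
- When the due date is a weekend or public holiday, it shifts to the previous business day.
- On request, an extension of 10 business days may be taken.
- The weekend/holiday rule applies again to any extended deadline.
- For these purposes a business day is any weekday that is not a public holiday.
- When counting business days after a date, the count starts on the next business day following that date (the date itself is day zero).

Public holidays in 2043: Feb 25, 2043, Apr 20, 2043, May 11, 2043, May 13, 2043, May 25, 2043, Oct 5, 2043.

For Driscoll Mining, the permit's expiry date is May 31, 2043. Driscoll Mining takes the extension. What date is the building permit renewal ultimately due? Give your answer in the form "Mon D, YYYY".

Starting the day after May 31, 2043 and counting 3 business days lands on Jun 3, 2043.
Jun 3, 2043 is a Wednesday and not a listed holiday, so it stands.
Counting 10 further business days from Jun 3, 2043 reaches Jun 17, 2043.
Since Jun 17, 2043 is a Wednesday and not a holiday, the date is unchanged.
Deadline: Jun 17, 2043.

Jun 17, 2043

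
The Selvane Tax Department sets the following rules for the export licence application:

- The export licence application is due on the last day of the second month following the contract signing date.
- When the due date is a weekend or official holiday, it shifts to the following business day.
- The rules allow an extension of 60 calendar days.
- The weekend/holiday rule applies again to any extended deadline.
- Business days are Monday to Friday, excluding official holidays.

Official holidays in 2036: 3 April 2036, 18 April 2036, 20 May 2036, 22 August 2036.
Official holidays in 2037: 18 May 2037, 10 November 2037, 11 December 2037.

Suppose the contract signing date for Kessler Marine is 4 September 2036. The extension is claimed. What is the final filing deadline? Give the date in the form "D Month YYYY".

2 months after 4 September 2036 is November 2036; that month ends on 30 November 2036.
Because 30 November 2036 is a Sunday, the deadline becomes 1 December 2036 (Monday).
With the 60-day extension, 1 December 2036 becomes 30 January 2037.
Since 30 January 2037 is a Friday and not a holiday, the date is unchanged.
The final due date is 30 January 2037.

30 January 2037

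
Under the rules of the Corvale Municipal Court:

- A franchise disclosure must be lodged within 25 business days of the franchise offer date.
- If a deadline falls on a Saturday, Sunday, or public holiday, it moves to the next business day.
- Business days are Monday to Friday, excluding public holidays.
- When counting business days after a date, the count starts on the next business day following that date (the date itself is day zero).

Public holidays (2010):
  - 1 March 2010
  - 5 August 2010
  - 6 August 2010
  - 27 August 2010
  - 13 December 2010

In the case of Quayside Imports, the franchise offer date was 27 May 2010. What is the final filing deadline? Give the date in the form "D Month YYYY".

1 July 2010

25 business days after 27 May 2010, excluding weekends and holidays, is 1 July 2010.
1 July 2010 is a Thursday and not a listed holiday, so it stands.
The final due date is 1 July 2010.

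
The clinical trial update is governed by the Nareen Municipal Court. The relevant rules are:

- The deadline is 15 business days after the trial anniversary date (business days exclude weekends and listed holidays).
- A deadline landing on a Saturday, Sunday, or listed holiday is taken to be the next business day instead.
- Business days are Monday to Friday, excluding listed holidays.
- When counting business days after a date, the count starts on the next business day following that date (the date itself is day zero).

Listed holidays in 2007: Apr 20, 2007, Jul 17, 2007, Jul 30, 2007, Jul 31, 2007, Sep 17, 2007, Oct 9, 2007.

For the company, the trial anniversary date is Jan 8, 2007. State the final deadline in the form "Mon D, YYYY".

Jan 29, 2007

Starting the day after Jan 8, 2007 and counting 15 business days lands on Jan 29, 2007.
Jan 29, 2007 (Monday) is already a business day.
Deadline: Jan 29, 2007.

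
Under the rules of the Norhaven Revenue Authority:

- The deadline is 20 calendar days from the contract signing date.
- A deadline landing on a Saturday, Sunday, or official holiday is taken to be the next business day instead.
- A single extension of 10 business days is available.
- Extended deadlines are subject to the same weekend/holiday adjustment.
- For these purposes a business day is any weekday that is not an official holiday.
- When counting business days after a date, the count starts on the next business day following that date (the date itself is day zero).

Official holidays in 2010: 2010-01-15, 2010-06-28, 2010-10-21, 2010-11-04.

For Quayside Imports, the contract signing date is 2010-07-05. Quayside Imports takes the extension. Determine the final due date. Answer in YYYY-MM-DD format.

Adding 20 calendar days to 2010-07-05 gives 2010-07-25.
2010-07-25 is a Sunday; the next business day is 2010-07-26 (Monday).
The 10-business-day extension runs from 2010-07-26 to 2010-08-09.
2010-08-09 (Monday) is already a business day.
So the filing is due 2010-08-09.

2010-08-09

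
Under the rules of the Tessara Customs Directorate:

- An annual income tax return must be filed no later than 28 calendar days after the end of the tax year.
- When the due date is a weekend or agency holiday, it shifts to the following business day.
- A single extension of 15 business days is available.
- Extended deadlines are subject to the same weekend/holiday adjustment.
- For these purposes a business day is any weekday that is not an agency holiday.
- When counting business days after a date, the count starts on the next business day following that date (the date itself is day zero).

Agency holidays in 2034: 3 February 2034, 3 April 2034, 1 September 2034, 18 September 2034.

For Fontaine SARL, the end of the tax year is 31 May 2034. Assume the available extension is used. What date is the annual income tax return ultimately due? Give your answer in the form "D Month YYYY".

19 July 2034

Adding 28 calendar days to 31 May 2034 gives 28 June 2034.
28 June 2034 (Wednesday) is already a business day.
The 15-business-day extension runs from 28 June 2034 to 19 July 2034.
Since 19 July 2034 is a Wednesday and not a holiday, the date is unchanged.
The final due date is 19 July 2034.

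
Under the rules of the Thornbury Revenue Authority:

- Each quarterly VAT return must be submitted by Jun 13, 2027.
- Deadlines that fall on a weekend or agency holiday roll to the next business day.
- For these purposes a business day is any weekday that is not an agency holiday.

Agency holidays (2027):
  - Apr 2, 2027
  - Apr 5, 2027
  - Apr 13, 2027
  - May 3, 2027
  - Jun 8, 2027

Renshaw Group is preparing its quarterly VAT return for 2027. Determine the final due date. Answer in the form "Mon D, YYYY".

Jun 14, 2027

Start from the fixed due date, Jun 13, 2027.
Jun 13, 2027 is a Sunday; the next business day is Jun 14, 2027 (Monday).
So the filing is due Jun 14, 2027.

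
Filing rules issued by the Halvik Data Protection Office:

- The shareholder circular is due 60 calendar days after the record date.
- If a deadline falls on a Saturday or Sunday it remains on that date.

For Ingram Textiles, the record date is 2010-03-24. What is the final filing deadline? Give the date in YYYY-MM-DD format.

2010-05-23

Adding 60 calendar days to 2010-03-24 gives 2010-05-23.
2010-05-23 falls on a Sunday. The rules make no weekend/holiday allowance, so it remains 2010-05-23.
The final due date is 2010-05-23.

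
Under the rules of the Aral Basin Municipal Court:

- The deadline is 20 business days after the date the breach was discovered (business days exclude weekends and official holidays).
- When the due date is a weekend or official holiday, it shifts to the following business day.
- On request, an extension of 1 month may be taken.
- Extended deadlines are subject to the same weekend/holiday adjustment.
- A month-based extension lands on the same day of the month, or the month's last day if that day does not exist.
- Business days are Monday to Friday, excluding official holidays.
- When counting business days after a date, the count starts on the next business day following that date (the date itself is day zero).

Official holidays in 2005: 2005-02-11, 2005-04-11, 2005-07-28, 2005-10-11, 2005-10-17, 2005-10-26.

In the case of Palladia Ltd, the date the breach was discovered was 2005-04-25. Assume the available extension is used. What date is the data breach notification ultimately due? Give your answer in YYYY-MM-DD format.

Starting the day after 2005-04-25 and counting 20 business days lands on 2005-05-23.
2005-05-23 falls on a Monday, which is a business day, so no adjustment is needed.
Applying the 1 month extension: 1 month after 2005-05-23 is 2005-06-23.
2005-06-23 is a Thursday and not a listed holiday, so it stands.
The final due date is 2005-06-23.

2005-06-23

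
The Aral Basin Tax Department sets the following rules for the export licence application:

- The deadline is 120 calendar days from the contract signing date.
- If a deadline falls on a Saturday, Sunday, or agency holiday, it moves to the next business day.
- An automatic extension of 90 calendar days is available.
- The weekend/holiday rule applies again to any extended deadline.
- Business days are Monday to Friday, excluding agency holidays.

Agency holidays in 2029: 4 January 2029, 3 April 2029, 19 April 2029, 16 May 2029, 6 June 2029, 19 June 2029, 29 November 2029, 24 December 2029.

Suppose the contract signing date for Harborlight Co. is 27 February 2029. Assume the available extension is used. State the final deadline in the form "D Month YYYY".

Adding 120 calendar days to 27 February 2029 gives 27 June 2029.
Since 27 June 2029 is a Wednesday and not a holiday, the date is unchanged.
With the 90-day extension, 27 June 2029 becomes 25 September 2029.
Since 25 September 2029 is a Tuesday and not a holiday, the date is unchanged.
Final deadline: 25 September 2029.

25 September 2029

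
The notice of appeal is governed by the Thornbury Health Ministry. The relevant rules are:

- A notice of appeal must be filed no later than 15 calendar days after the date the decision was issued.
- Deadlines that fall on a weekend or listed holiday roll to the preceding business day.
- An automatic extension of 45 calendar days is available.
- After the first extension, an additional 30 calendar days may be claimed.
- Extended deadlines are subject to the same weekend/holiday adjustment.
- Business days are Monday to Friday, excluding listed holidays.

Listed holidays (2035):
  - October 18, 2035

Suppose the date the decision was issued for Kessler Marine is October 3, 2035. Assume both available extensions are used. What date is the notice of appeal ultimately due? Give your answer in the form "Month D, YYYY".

December 28, 2035

From October 3, 2035, 15 calendar days later is October 18, 2035.
October 18, 2035 is a listed holiday; the preceding business day is October 17, 2035 (Wednesday).
Add the 45 calendar-day extension to October 17, 2035: December 1, 2035.
December 1, 2035 falls on a Saturday. Rolling to the preceding business day gives November 30, 2035, a Friday.
The 30-calendar-day extension moves the deadline from November 30, 2035 to December 30, 2035.
Because December 30, 2035 is a Sunday, the deadline becomes December 28, 2035 (Friday).
Final deadline: December 28, 2035.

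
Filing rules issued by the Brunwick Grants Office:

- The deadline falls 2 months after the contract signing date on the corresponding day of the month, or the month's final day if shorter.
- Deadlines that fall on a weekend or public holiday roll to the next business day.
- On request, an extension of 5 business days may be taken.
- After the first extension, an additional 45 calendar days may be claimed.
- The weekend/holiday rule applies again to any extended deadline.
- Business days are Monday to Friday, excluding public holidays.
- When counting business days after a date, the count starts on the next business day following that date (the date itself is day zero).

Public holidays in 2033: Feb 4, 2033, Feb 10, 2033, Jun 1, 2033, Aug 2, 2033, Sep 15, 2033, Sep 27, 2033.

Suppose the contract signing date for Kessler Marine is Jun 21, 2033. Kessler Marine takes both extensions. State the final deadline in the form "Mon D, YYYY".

Moving 2 months forward from Jun 21, 2033 on the corresponding day gives Aug 21, 2033.
Because Aug 21, 2033 is a Sunday, the deadline becomes Aug 22, 2033 (Monday).
Counting 5 further business days from Aug 22, 2033 reaches Aug 29, 2033.
Aug 29, 2033 is a Monday and not a listed holiday, so it stands.
The 45-calendar-day extension moves the deadline from Aug 29, 2033 to Oct 13, 2033.
Oct 13, 2033 falls on a Thursday, which is a business day, so no adjustment is needed.
The final due date is Oct 13, 2033.

Oct 13, 2033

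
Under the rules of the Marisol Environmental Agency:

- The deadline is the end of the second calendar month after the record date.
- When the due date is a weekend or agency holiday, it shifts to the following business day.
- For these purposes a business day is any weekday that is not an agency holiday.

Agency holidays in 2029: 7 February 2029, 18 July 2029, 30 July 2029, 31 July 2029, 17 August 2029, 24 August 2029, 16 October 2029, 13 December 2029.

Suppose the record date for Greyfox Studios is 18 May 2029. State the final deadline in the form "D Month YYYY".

2 months after 18 May 2029 is July 2029; that month ends on 31 July 2029.
31 July 2029 falls on a listed holiday. Rolling to the next business day gives 1 August 2029, a Wednesday.
Deadline: 1 August 2029.

1 August 2029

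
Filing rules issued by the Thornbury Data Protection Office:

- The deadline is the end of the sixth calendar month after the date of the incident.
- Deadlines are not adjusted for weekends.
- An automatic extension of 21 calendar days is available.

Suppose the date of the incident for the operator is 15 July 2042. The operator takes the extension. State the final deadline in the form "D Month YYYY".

21 February 2043

The sixth month after 15 July 2042 is January 2043, whose last day is 31 January 2043.
31 January 2043 is a Saturday; no weekend or holiday adjustment applies.
Add the 21 calendar-day extension to 31 January 2043: 21 February 2043.
21 February 2043 falls on a Saturday. The rules make no weekend/holiday allowance, so it remains 21 February 2043.
Deadline: 21 February 2043.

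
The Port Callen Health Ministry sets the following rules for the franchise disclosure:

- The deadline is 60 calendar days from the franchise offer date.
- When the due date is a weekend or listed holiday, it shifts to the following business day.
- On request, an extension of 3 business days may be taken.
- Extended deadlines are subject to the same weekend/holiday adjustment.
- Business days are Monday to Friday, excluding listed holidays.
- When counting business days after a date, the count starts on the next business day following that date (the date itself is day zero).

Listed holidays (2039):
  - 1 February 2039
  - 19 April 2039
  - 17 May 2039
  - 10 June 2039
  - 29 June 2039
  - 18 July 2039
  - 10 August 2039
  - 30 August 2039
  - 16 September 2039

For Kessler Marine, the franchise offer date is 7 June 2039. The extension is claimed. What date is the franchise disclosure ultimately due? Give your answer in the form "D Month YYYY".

From 7 June 2039, 60 calendar days later is 6 August 2039.
6 August 2039 falls on a Saturday. Rolling to the next business day gives 8 August 2039, a Monday.
The 3-business-day extension runs from 8 August 2039 to 12 August 2039.
12 August 2039 falls on a Friday, which is a business day, so no adjustment is needed.
Deadline: 12 August 2039.

12 August 2039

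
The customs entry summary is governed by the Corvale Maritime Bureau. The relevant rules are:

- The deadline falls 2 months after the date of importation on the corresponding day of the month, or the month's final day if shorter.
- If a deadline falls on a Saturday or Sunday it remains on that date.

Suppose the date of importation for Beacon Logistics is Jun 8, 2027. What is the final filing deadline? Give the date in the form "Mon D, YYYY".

2 months from Jun 8, 2027 is Aug 8, 2027.
No adjustment is made for weekends or holidays, so Aug 8, 2027 stands.
Deadline: Aug 8, 2027.

Aug 8, 2027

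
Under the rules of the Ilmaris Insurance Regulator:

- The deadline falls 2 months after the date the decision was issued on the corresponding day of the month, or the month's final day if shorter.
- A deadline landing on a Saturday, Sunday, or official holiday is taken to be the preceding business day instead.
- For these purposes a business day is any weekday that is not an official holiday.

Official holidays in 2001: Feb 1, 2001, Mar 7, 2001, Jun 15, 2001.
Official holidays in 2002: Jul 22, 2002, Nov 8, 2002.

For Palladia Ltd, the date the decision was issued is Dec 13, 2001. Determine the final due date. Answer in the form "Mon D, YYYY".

Feb 13, 2002

Moving 2 months forward from Dec 13, 2001 on the corresponding day gives Feb 13, 2002.
Feb 13, 2002 (Wednesday) is already a business day.
So the filing is due Feb 13, 2002.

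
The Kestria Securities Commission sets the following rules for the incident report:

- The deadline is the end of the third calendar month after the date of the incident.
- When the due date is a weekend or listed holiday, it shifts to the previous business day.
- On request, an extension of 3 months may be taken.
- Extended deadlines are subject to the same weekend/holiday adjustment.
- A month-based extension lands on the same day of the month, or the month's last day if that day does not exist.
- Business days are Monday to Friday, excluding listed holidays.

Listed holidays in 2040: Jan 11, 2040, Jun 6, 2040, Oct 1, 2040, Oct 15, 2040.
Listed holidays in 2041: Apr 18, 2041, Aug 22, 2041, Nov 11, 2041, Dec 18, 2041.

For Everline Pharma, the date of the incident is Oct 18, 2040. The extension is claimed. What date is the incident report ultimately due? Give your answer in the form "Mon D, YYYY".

3 months after Oct 18, 2040 is January 2041; that month ends on Jan 31, 2041.
Since Jan 31, 2041 is a Thursday and not a holiday, the date is unchanged.
Add 3 months to Jan 31, 2041: Apr 30, 2041 (day 31 does not exist in April, so the month's last day is used).
Since Apr 30, 2041 is a Tuesday and not a holiday, the date is unchanged.
Final deadline: Apr 30, 2041.

Apr 30, 2041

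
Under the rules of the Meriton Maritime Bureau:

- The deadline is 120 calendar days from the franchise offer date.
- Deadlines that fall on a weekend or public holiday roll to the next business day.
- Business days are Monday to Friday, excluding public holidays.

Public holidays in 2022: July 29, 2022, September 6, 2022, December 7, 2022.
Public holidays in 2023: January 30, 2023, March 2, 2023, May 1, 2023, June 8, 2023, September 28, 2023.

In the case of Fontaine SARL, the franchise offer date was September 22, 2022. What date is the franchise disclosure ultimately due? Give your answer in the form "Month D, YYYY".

January 20, 2023

120 calendar days after September 22, 2022 is January 20, 2023.
January 20, 2023 is a Friday and not a listed holiday, so it stands.
The final due date is January 20, 2023.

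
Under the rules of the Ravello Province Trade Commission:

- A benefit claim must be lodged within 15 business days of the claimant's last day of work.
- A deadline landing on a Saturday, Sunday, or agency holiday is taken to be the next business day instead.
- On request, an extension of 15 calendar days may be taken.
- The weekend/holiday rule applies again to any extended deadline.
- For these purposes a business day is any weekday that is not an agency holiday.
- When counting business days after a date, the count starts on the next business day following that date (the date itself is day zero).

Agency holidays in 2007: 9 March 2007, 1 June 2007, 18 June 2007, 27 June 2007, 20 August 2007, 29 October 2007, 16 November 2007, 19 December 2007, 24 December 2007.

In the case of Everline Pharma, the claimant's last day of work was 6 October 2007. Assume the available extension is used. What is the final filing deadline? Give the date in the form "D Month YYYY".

12 November 2007

15 business days after 6 October 2007, excluding weekends and holidays, is 26 October 2007.
26 October 2007 falls on a Friday, which is a business day, so no adjustment is needed.
Applying the 15-calendar-day extension: 26 October 2007 + 15 days = 10 November 2007.
10 November 2007 is a Saturday, so it moves to the next business day, 12 November 2007 (Monday).
Deadline: 12 November 2007.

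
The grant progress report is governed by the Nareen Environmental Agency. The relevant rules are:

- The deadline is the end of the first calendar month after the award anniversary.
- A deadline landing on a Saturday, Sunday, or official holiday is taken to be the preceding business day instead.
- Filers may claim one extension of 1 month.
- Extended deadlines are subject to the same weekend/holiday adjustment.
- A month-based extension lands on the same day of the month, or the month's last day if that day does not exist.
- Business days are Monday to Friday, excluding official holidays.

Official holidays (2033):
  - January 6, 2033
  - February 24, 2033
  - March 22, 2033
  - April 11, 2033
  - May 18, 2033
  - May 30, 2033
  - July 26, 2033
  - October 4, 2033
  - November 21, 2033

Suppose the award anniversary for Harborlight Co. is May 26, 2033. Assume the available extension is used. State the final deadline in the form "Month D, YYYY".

July 29, 2033

1 month after May 26, 2033 is June 2033; that month ends on June 30, 2033.
June 30, 2033 (Thursday) is already a business day.
Applying the 1 month extension: 1 month after June 30, 2033 is July 30, 2033.
July 30, 2033 is a Saturday, so it moves to the preceding business day, July 29, 2033 (Friday).
So the filing is due July 29, 2033.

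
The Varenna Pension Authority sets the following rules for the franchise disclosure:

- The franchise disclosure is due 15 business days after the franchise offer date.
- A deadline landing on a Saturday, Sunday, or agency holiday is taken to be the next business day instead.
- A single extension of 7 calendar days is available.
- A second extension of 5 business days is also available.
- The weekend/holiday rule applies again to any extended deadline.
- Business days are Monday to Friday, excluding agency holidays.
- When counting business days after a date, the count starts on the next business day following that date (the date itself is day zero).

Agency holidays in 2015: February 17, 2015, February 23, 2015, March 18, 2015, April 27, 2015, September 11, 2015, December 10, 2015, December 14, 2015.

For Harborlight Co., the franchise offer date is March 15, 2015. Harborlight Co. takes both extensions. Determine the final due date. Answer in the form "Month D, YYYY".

April 20, 2015

15 business days after March 15, 2015, excluding weekends and holidays, is April 6, 2015.
April 6, 2015 is a Monday and not a listed holiday, so it stands.
Add the 7 calendar-day extension to April 6, 2015: April 13, 2015.
Since April 13, 2015 is a Monday and not a holiday, the date is unchanged.
The 5-business-day extension runs from April 13, 2015 to April 20, 2015.
Since April 20, 2015 is a Monday and not a holiday, the date is unchanged.
The final due date is April 20, 2015.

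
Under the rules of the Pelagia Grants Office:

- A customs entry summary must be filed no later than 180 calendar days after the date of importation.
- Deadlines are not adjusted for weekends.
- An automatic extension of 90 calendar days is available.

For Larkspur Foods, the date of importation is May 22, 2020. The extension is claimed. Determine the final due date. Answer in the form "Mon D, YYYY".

Adding 180 calendar days to May 22, 2020 gives Nov 18, 2020.
No adjustment is made for weekends or holidays, so Nov 18, 2020 stands.
With the 90-day extension, Nov 18, 2020 becomes Feb 16, 2021.
Feb 16, 2021 is a Tuesday; no weekend or holiday adjustment applies.
Final deadline: Feb 16, 2021.

Feb 16, 2021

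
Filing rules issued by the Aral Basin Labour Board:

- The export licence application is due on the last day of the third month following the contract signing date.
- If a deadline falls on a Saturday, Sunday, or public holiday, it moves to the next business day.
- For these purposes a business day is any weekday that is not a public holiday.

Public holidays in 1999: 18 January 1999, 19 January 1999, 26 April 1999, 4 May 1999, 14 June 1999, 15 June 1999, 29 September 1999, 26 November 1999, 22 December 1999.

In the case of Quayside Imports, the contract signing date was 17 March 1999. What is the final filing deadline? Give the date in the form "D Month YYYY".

30 June 1999

3 months after 17 March 1999 falls in June 1999; the last day of that month is 30 June 1999.
Since 30 June 1999 is a Wednesday and not a holiday, the date is unchanged.
Deadline: 30 June 1999.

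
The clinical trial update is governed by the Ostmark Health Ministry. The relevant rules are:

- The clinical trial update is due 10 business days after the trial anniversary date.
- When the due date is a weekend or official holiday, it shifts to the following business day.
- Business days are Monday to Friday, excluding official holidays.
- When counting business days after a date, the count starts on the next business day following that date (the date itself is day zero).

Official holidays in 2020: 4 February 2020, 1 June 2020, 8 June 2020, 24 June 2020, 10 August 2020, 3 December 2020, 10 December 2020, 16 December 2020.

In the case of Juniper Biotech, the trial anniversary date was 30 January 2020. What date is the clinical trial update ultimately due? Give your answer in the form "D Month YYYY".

14 February 2020

10 business days after 30 January 2020, excluding weekends and holidays, is 14 February 2020.
14 February 2020 is a Friday and not a listed holiday, so it stands.
Final deadline: 14 February 2020.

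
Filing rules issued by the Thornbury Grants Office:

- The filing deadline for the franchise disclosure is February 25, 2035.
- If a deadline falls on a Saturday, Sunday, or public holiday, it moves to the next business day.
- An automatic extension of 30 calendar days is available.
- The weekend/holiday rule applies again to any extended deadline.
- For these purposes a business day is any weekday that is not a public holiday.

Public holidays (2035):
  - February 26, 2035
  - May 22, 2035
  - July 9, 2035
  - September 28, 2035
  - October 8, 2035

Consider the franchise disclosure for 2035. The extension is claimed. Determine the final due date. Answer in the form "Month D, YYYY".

March 29, 2035

The stated deadline is February 25, 2035.
February 25, 2035 is a Sunday; the next business day is February 27, 2035 (Tuesday).
Applying the 30-calendar-day extension: February 27, 2035 + 30 days = March 29, 2035.
Since March 29, 2035 is a Thursday and not a holiday, the date is unchanged.
Deadline: March 29, 2035.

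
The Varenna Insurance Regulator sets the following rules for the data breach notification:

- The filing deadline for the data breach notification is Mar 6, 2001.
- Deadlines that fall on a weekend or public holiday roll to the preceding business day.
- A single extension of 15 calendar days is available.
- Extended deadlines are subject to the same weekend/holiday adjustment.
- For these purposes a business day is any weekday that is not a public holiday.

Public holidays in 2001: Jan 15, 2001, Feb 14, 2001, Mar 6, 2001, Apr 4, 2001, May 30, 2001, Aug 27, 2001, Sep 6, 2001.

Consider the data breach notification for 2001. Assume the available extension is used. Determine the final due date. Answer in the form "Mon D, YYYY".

Mar 20, 2001

The stated deadline is Mar 6, 2001.
Mar 6, 2001 is a listed holiday, so it moves to the preceding business day, Mar 5, 2001 (Monday).
The 15-calendar-day extension moves the deadline from Mar 5, 2001 to Mar 20, 2001.
Mar 20, 2001 (Tuesday) is already a business day.
Final deadline: Mar 20, 2001.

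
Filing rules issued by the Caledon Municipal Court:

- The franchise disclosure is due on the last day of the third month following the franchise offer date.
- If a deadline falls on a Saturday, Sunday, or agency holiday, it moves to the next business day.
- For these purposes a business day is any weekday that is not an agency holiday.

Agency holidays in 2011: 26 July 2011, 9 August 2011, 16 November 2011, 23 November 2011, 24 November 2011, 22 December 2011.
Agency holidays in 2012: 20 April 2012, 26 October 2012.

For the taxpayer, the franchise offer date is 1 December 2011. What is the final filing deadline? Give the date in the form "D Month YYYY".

2 April 2012

The third month after 1 December 2011 is March 2012, whose last day is 31 March 2012.
31 March 2012 is a Saturday; the next business day is 2 April 2012 (Monday).
Deadline: 2 April 2012.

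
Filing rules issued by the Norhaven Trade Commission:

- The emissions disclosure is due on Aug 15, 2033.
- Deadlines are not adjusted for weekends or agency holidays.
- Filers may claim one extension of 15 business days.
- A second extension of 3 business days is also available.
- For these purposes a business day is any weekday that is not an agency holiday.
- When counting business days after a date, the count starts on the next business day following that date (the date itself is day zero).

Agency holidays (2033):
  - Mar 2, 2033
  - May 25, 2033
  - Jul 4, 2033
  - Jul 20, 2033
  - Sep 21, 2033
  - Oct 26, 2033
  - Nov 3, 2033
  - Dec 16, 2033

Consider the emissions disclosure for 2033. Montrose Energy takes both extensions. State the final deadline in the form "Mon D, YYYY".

Sep 8, 2033

Start from the fixed due date, Aug 15, 2033.
No adjustment is made for weekends or holidays, so Aug 15, 2033 stands.
The 15-business-day extension runs from Aug 15, 2033 to Sep 5, 2033.
Sep 5, 2033 is a Monday; no weekend or holiday adjustment applies.
The 3-business-day extension runs from Sep 5, 2033 to Sep 8, 2033.
No adjustment is made for weekends or holidays, so Sep 8, 2033 stands.
The final due date is Sep 8, 2033.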